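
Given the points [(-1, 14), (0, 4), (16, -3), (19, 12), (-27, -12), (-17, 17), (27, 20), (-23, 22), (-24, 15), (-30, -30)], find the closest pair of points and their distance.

Computing all pairwise distances among 10 points:

d((-1, 14), (0, 4)) = 10.0499
d((-1, 14), (16, -3)) = 24.0416
d((-1, 14), (19, 12)) = 20.0998
d((-1, 14), (-27, -12)) = 36.7696
d((-1, 14), (-17, 17)) = 16.2788
d((-1, 14), (27, 20)) = 28.6356
d((-1, 14), (-23, 22)) = 23.4094
d((-1, 14), (-24, 15)) = 23.0217
d((-1, 14), (-30, -30)) = 52.6972
d((0, 4), (16, -3)) = 17.4642
d((0, 4), (19, 12)) = 20.6155
d((0, 4), (-27, -12)) = 31.3847
d((0, 4), (-17, 17)) = 21.4009
d((0, 4), (27, 20)) = 31.3847
d((0, 4), (-23, 22)) = 29.2062
d((0, 4), (-24, 15)) = 26.4008
d((0, 4), (-30, -30)) = 45.3431
d((16, -3), (19, 12)) = 15.2971
d((16, -3), (-27, -12)) = 43.9318
d((16, -3), (-17, 17)) = 38.5876
d((16, -3), (27, 20)) = 25.4951
d((16, -3), (-23, 22)) = 46.3249
d((16, -3), (-24, 15)) = 43.8634
d((16, -3), (-30, -30)) = 53.3385
d((19, 12), (-27, -12)) = 51.8845
d((19, 12), (-17, 17)) = 36.3456
d((19, 12), (27, 20)) = 11.3137
d((19, 12), (-23, 22)) = 43.1741
d((19, 12), (-24, 15)) = 43.1045
d((19, 12), (-30, -30)) = 64.5368
d((-27, -12), (-17, 17)) = 30.6757
d((-27, -12), (27, 20)) = 62.7694
d((-27, -12), (-23, 22)) = 34.2345
d((-27, -12), (-24, 15)) = 27.1662
d((-27, -12), (-30, -30)) = 18.2483
d((-17, 17), (27, 20)) = 44.1022
d((-17, 17), (-23, 22)) = 7.8102
d((-17, 17), (-24, 15)) = 7.2801
d((-17, 17), (-30, -30)) = 48.7647
d((27, 20), (-23, 22)) = 50.04
d((27, 20), (-24, 15)) = 51.2445
d((27, 20), (-30, -30)) = 75.8222
d((-23, 22), (-24, 15)) = 7.0711 <-- minimum
d((-23, 22), (-30, -30)) = 52.469
d((-24, 15), (-30, -30)) = 45.3982

Closest pair: (-23, 22) and (-24, 15) with distance 7.0711

The closest pair is (-23, 22) and (-24, 15) with Euclidean distance 7.0711. For 10 points, brute-force pairwise comparison is shown above. For large n, the divide-and-conquer algorithm (sort by x, recurse on halves, check the dividing strip) achieves O(n log n).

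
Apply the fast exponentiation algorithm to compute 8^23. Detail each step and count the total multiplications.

Computing 8^23 by squaring (build up from 8^1; each line after the first costs one multiplication):

8^1 = 8
8^2 = (8^1)^2 = 8^2 = 64
8^4 = (8^2)^2 = 64^2 = 4096
8^5 = 8 * 8^4 = 8 * 4096 = 32768
8^10 = (8^5)^2 = 32768^2 = 1073741824
8^11 = 8 * 8^10 = 8 * 1073741824 = 8589934592
8^22 = (8^11)^2 = 8589934592^2 = 73786976294838206464
8^23 = 8 * 8^22 = 8 * 73786976294838206464 = 590295810358705651712

Result: 590295810358705651712
Multiplications needed: 7 (7 lines after 8^1)

8^23 = 590295810358705651712. Using exponentiation by squaring, this requires 7 multiplications. The key idea: if the exponent is even, square the half-power; if odd, multiply by the base once.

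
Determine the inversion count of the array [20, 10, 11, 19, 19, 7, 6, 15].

Finding inversions in [20, 10, 11, 19, 19, 7, 6, 15]:

(0, 1): arr[0]=20 > arr[1]=10
(0, 2): arr[0]=20 > arr[2]=11
(0, 3): arr[0]=20 > arr[3]=19
(0, 4): arr[0]=20 > arr[4]=19
(0, 5): arr[0]=20 > arr[5]=7
(0, 6): arr[0]=20 > arr[6]=6
(0, 7): arr[0]=20 > arr[7]=15
(1, 5): arr[1]=10 > arr[5]=7
(1, 6): arr[1]=10 > arr[6]=6
(2, 5): arr[2]=11 > arr[5]=7
(2, 6): arr[2]=11 > arr[6]=6
(3, 5): arr[3]=19 > arr[5]=7
(3, 6): arr[3]=19 > arr[6]=6
(3, 7): arr[3]=19 > arr[7]=15
(4, 5): arr[4]=19 > arr[5]=7
(4, 6): arr[4]=19 > arr[6]=6
(4, 7): arr[4]=19 > arr[7]=15
(5, 6): arr[5]=7 > arr[6]=6

Total inversions: 18

The array has 18 inversion(s): (0,1), (0,2), (0,3), (0,4), (0,5), (0,6), (0,7), (1,5), (1,6), (2,5), (2,6), (3,5), (3,6), (3,7), (4,5), (4,6), (4,7), (5,6). Each pair (i,j) satisfies i < j and arr[i] > arr[j].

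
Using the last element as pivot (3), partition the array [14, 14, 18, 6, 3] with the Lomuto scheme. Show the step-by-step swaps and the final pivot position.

Lomuto partition with pivot = 3:

Initial array: [14, 14, 18, 6, 3]

arr[0]=14 > 3: no swap
arr[1]=14 > 3: no swap
arr[2]=18 > 3: no swap
arr[3]=6 > 3: no swap

Place pivot at position 0: [3, 14, 18, 6, 14]
Pivot position: 0

After partitioning with pivot 3, the array becomes [3, 14, 18, 6, 14]. The pivot is placed at index 0. All elements to the left of the pivot are <= 3, and all elements to the right are > 3.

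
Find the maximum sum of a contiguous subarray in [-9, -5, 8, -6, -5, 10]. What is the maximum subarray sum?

Using Kadane's algorithm on [-9, -5, 8, -6, -5, 10]:

Scanning through the array:
Position 1 (value -5): max_ending_here = -5, max_so_far = -5
Position 2 (value 8): max_ending_here = 8, max_so_far = 8
Position 3 (value -6): max_ending_here = 2, max_so_far = 8
Position 4 (value -5): max_ending_here = -3, max_so_far = 8
Position 5 (value 10): max_ending_here = 10, max_so_far = 10

Maximum subarray: [10]
Maximum sum: 10

The maximum subarray is [10] with sum 10. This subarray runs from index 5 to index 5.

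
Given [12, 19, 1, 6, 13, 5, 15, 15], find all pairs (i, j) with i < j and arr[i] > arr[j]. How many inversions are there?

Finding inversions in [12, 19, 1, 6, 13, 5, 15, 15]:

(0, 2): arr[0]=12 > arr[2]=1
(0, 3): arr[0]=12 > arr[3]=6
(0, 5): arr[0]=12 > arr[5]=5
(1, 2): arr[1]=19 > arr[2]=1
(1, 3): arr[1]=19 > arr[3]=6
(1, 4): arr[1]=19 > arr[4]=13
(1, 5): arr[1]=19 > arr[5]=5
(1, 6): arr[1]=19 > arr[6]=15
(1, 7): arr[1]=19 > arr[7]=15
(3, 5): arr[3]=6 > arr[5]=5
(4, 5): arr[4]=13 > arr[5]=5

Total inversions: 11

The array has 11 inversion(s): (0,2), (0,3), (0,5), (1,2), (1,3), (1,4), (1,5), (1,6), (1,7), (3,5), (4,5). Each pair (i,j) satisfies i < j and arr[i] > arr[j].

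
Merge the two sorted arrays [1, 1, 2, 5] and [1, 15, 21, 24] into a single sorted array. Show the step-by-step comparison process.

Merging process:

Compare 1 vs 1: take 1 from left. Merged: [1]
Compare 1 vs 1: take 1 from left. Merged: [1, 1]
Compare 2 vs 1: take 1 from right. Merged: [1, 1, 1]
Compare 2 vs 15: take 2 from left. Merged: [1, 1, 1, 2]
Compare 5 vs 15: take 5 from left. Merged: [1, 1, 1, 2, 5]
Append remaining from right: [15, 21, 24]. Merged: [1, 1, 1, 2, 5, 15, 21, 24]

Final merged array: [1, 1, 1, 2, 5, 15, 21, 24]
Total comparisons: 5

The merged array is [1, 1, 1, 2, 5, 15, 21, 24], requiring 5 comparisons. The merge step runs in O(n) time where n is the total number of elements.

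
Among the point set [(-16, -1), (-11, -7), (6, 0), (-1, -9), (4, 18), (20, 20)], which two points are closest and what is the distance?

Computing all pairwise distances among 6 points:

d((-16, -1), (-11, -7)) = 7.8102 <-- minimum
d((-16, -1), (6, 0)) = 22.0227
d((-16, -1), (-1, -9)) = 17.0
d((-16, -1), (4, 18)) = 27.5862
d((-16, -1), (20, 20)) = 41.6773
d((-11, -7), (6, 0)) = 18.3848
d((-11, -7), (-1, -9)) = 10.198
d((-11, -7), (4, 18)) = 29.1548
d((-11, -7), (20, 20)) = 41.1096
d((6, 0), (-1, -9)) = 11.4018
d((6, 0), (4, 18)) = 18.1108
d((6, 0), (20, 20)) = 24.4131
d((-1, -9), (4, 18)) = 27.4591
d((-1, -9), (20, 20)) = 35.805
d((4, 18), (20, 20)) = 16.1245

Closest pair: (-16, -1) and (-11, -7) with distance 7.8102

The closest pair is (-16, -1) and (-11, -7) with Euclidean distance 7.8102. For 6 points, brute-force pairwise comparison is shown above. For large n, the divide-and-conquer algorithm (sort by x, recurse on halves, check the dividing strip) achieves O(n log n).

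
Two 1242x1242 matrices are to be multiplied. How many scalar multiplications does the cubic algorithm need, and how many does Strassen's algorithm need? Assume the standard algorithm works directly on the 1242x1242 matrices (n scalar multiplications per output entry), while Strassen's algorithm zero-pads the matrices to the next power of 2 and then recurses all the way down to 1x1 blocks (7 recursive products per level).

Matrix multiplication for 1242x1242 matrices:

Strassen's algorithm requires power-of-2 dimensions. Pad 1242x1242 to 2048x2048 (next power of 2).

Standard algorithm: 1242^3 = 1915864488 multiplications
Strassen's algorithm: 7^(log2(2048)) = 7^11 = 1977326743 multiplications
Difference: 1915864488 - 1977326743 = -61462255 (Strassen uses MORE here due to padding overhead — for small or just-over-power-of-2 n, padding can outweigh the per-level savings)

Standard: 1915864488 multiplications (1242^3). Strassen: 1977326743 multiplications (7^11, after padding to 2048x2048). Strassen reduces 8 recursive multiplications to 7 at each level.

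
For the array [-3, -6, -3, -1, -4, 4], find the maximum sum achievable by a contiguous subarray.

Using Kadane's algorithm on [-3, -6, -3, -1, -4, 4]:

Scanning through the array:
Position 1 (value -6): max_ending_here = -6, max_so_far = -3
Position 2 (value -3): max_ending_here = -3, max_so_far = -3
Position 3 (value -1): max_ending_here = -1, max_so_far = -1
Position 4 (value -4): max_ending_here = -4, max_so_far = -1
Position 5 (value 4): max_ending_here = 4, max_so_far = 4

Maximum subarray: [4]
Maximum sum: 4

The maximum subarray is [4] with sum 4. This subarray runs from index 5 to index 5.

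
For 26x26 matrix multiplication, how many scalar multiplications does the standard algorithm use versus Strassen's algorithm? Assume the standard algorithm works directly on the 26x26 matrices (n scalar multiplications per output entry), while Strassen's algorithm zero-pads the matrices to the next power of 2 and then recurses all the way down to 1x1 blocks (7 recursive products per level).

Matrix multiplication for 26x26 matrices:

Strassen's algorithm requires power-of-2 dimensions. Pad 26x26 to 32x32 (next power of 2).

Standard algorithm: 26^3 = 17576 multiplications
Strassen's algorithm: 7^(log2(32)) = 7^5 = 16807 multiplications
Savings: 17576 - 16807 = 769 multiplications

Standard: 17576 multiplications (26^3). Strassen: 16807 multiplications (7^5, after padding to 32x32). Strassen reduces 8 recursive multiplications to 7 at each level.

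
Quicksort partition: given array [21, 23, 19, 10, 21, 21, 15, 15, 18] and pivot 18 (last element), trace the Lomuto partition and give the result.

Lomuto partition with pivot = 18:

Initial array: [21, 23, 19, 10, 21, 21, 15, 15, 18]

arr[0]=21 > 18: no swap
arr[1]=23 > 18: no swap
arr[2]=19 > 18: no swap
arr[3]=10 <= 18: swap with position 0, array becomes [10, 23, 19, 21, 21, 21, 15, 15, 18]
arr[4]=21 > 18: no swap
arr[5]=21 > 18: no swap
arr[6]=15 <= 18: swap with position 1, array becomes [10, 15, 19, 21, 21, 21, 23, 15, 18]
arr[7]=15 <= 18: swap with position 2, array becomes [10, 15, 15, 21, 21, 21, 23, 19, 18]

Place pivot at position 3: [10, 15, 15, 18, 21, 21, 23, 19, 21]
Pivot position: 3

After partitioning with pivot 18, the array becomes [10, 15, 15, 18, 21, 21, 23, 19, 21]. The pivot is placed at index 3. All elements to the left of the pivot are <= 18, and all elements to the right are > 18.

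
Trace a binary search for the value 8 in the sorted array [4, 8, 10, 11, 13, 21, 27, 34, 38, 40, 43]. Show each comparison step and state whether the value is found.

Binary search for 8 in [4, 8, 10, 11, 13, 21, 27, 34, 38, 40, 43]:

lo=0, hi=10, mid=5, arr[mid]=21 -> 21 > 8, search left half
lo=0, hi=4, mid=2, arr[mid]=10 -> 10 > 8, search left half
lo=0, hi=1, mid=0, arr[mid]=4 -> 4 < 8, search right half
lo=1, hi=1, mid=1, arr[mid]=8 -> Found target at index 1!

Binary search finds 8 at index 1 after 4 comparisons. The search repeatedly halves the search space by comparing with the middle element.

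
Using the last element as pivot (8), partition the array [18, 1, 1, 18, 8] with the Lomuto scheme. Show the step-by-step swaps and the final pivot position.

Lomuto partition with pivot = 8:

Initial array: [18, 1, 1, 18, 8]

arr[0]=18 > 8: no swap
arr[1]=1 <= 8: swap with position 0, array becomes [1, 18, 1, 18, 8]
arr[2]=1 <= 8: swap with position 1, array becomes [1, 1, 18, 18, 8]
arr[3]=18 > 8: no swap

Place pivot at position 2: [1, 1, 8, 18, 18]
Pivot position: 2

After partitioning with pivot 8, the array becomes [1, 1, 8, 18, 18]. The pivot is placed at index 2. All elements to the left of the pivot are <= 8, and all elements to the right are > 8.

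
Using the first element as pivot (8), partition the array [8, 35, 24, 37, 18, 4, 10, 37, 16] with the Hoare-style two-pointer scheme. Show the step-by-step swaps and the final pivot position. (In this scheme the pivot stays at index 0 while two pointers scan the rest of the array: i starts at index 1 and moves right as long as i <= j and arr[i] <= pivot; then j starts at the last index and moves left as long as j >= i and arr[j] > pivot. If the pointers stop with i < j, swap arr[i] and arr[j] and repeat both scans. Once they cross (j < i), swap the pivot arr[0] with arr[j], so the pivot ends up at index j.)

Hoare-style two-pointer partition with pivot = 8:

Initial array: [8, 35, 24, 37, 18, 4, 10, 37, 16]

Pointers start at i = 1, j = 8.
i stops at index 1 (arr[1]=35 > 8), j stops at index 5 (arr[5]=4 <= 8): swap arr[1] and arr[5], array becomes [8, 4, 24, 37, 18, 35, 10, 37, 16]
i ends at 2, j ends at 1: the pointers have crossed (j < i), so scanning stops.

Swap pivot arr[0] with arr[1] to place pivot at position 1: [4, 8, 24, 37, 18, 35, 10, 37, 16]
Pivot position: 1

After partitioning with pivot 8, the array becomes [4, 8, 24, 37, 18, 35, 10, 37, 16]. The pivot is placed at index 1. All elements to the left of the pivot are <= 8, and all elements to the right are > 8.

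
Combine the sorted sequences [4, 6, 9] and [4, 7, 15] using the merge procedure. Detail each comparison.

Merging process:

Compare 4 vs 4: take 4 from left. Merged: [4]
Compare 6 vs 4: take 4 from right. Merged: [4, 4]
Compare 6 vs 7: take 6 from left. Merged: [4, 4, 6]
Compare 9 vs 7: take 7 from right. Merged: [4, 4, 6, 7]
Compare 9 vs 15: take 9 from left. Merged: [4, 4, 6, 7, 9]
Append remaining from right: [15]. Merged: [4, 4, 6, 7, 9, 15]

Final merged array: [4, 4, 6, 7, 9, 15]
Total comparisons: 5

The merged array is [4, 4, 6, 7, 9, 15], requiring 5 comparisons. The merge step runs in O(n) time where n is the total number of elements.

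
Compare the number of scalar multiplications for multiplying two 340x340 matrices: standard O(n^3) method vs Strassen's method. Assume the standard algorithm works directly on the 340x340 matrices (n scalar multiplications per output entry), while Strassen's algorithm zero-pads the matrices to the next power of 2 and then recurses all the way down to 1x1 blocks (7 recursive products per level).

Matrix multiplication for 340x340 matrices:

Strassen's algorithm requires power-of-2 dimensions. Pad 340x340 to 512x512 (next power of 2).

Standard algorithm: 340^3 = 39304000 multiplications
Strassen's algorithm: 7^(log2(512)) = 7^9 = 40353607 multiplications
Difference: 39304000 - 40353607 = -1049607 (Strassen uses MORE here due to padding overhead — for small or just-over-power-of-2 n, padding can outweigh the per-level savings)

Standard: 39304000 multiplications (340^3). Strassen: 40353607 multiplications (7^9, after padding to 512x512). Strassen reduces 8 recursive multiplications to 7 at each level.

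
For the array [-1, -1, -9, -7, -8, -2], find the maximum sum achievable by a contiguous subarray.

Using Kadane's algorithm on [-1, -1, -9, -7, -8, -2]:

Scanning through the array:
Position 1 (value -1): max_ending_here = -1, max_so_far = -1
Position 2 (value -9): max_ending_here = -9, max_so_far = -1
Position 3 (value -7): max_ending_here = -7, max_so_far = -1
Position 4 (value -8): max_ending_here = -8, max_so_far = -1
Position 5 (value -2): max_ending_here = -2, max_so_far = -1

Maximum subarray: [-1]
Maximum sum: -1

The maximum subarray is [-1] with sum -1. This subarray runs from index 0 to index 0.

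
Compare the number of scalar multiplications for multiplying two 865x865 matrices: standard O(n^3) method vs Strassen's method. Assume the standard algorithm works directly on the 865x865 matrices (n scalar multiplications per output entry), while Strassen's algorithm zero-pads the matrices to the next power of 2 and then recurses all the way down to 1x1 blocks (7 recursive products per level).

Matrix multiplication for 865x865 matrices:

Strassen's algorithm requires power-of-2 dimensions. Pad 865x865 to 1024x1024 (next power of 2).

Standard algorithm: 865^3 = 647214625 multiplications
Strassen's algorithm: 7^(log2(1024)) = 7^10 = 282475249 multiplications
Savings: 647214625 - 282475249 = 364739376 multiplications

Standard: 647214625 multiplications (865^3). Strassen: 282475249 multiplications (7^10, after padding to 1024x1024). Strassen reduces 8 recursive multiplications to 7 at each level.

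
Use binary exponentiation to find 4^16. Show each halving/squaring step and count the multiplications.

Computing 4^16 by squaring (build up from 4^1; each line after the first costs one multiplication):

4^1 = 4
4^2 = (4^1)^2 = 4^2 = 16
4^4 = (4^2)^2 = 16^2 = 256
4^8 = (4^4)^2 = 256^2 = 65536
4^16 = (4^8)^2 = 65536^2 = 4294967296

Result: 4294967296
Multiplications needed: 4 (4 lines after 4^1)

4^16 = 4294967296. Using exponentiation by squaring, this requires 4 multiplications. The key idea: if the exponent is even, square the half-power; if odd, multiply by the base once.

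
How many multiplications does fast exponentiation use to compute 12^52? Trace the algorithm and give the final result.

Computing 12^52 by squaring (build up from 12^1; each line after the first costs one multiplication):

12^1 = 12
12^2 = (12^1)^2 = 12^2 = 144
12^3 = 12 * 12^2 = 12 * 144 = 1728
12^6 = (12^3)^2 = 1728^2 = 2985984
12^12 = (12^6)^2 = 2985984^2 = 8916100448256
12^13 = 12 * 12^12 = 12 * 8916100448256 = 106993205379072
12^26 = (12^13)^2 = 106993205379072^2 = 11447545997288281555215581184
12^52 = (12^26)^2 = 11447545997288281555215581184^2 = 131046309360030956735917227964932955078950997486894841856

Result: 131046309360030956735917227964932955078950997486894841856
Multiplications needed: 7 (7 lines after 12^1)

12^52 = 131046309360030956735917227964932955078950997486894841856. Using exponentiation by squaring, this requires 7 multiplications. The key idea: if the exponent is even, square the half-power; if odd, multiply by the base once.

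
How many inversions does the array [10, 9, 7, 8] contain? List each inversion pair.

Finding inversions in [10, 9, 7, 8]:

(0, 1): arr[0]=10 > arr[1]=9
(0, 2): arr[0]=10 > arr[2]=7
(0, 3): arr[0]=10 > arr[3]=8
(1, 2): arr[1]=9 > arr[2]=7
(1, 3): arr[1]=9 > arr[3]=8

Total inversions: 5

The array has 5 inversion(s): (0,1), (0,2), (0,3), (1,2), (1,3). Each pair (i,j) satisfies i < j and arr[i] > arr[j].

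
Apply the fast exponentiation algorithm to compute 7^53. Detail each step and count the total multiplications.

Computing 7^53 by squaring (build up from 7^1; each line after the first costs one multiplication):

7^1 = 7
7^2 = (7^1)^2 = 7^2 = 49
7^3 = 7 * 7^2 = 7 * 49 = 343
7^6 = (7^3)^2 = 343^2 = 117649
7^12 = (7^6)^2 = 117649^2 = 13841287201
7^13 = 7 * 7^12 = 7 * 13841287201 = 96889010407
7^26 = (7^13)^2 = 96889010407^2 = 9387480337647754305649
7^52 = (7^26)^2 = 9387480337647754305649^2 = 88124787089723195184393736687912818113311201
7^53 = 7 * 7^52 = 7 * 88124787089723195184393736687912818113311201 = 616873509628062366290756156815389726793178407

Result: 616873509628062366290756156815389726793178407
Multiplications needed: 8 (8 lines after 7^1)

7^53 = 616873509628062366290756156815389726793178407. Using exponentiation by squaring, this requires 8 multiplications. The key idea: if the exponent is even, square the half-power; if odd, multiply by the base once.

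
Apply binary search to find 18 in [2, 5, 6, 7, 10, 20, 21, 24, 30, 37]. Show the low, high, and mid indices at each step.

Binary search for 18 in [2, 5, 6, 7, 10, 20, 21, 24, 30, 37]:

lo=0, hi=9, mid=4, arr[mid]=10 -> 10 < 18, search right half
lo=5, hi=9, mid=7, arr[mid]=24 -> 24 > 18, search left half
lo=5, hi=6, mid=5, arr[mid]=20 -> 20 > 18, search left half
lo=5 > hi=4, target 18 not found

Binary search determines that 18 is not in the array after 3 comparisons. The search space was exhausted without finding the target.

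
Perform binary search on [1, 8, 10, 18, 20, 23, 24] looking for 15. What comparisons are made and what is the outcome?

Binary search for 15 in [1, 8, 10, 18, 20, 23, 24]:

lo=0, hi=6, mid=3, arr[mid]=18 -> 18 > 15, search left half
lo=0, hi=2, mid=1, arr[mid]=8 -> 8 < 15, search right half
lo=2, hi=2, mid=2, arr[mid]=10 -> 10 < 15, search right half
lo=3 > hi=2, target 15 not found

Binary search determines that 15 is not in the array after 3 comparisons. The search space was exhausted without finding the target.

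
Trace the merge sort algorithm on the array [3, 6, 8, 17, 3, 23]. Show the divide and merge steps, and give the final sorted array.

Merge sort trace:

Split: [3, 6, 8, 17, 3, 23] -> [3, 6, 8] and [17, 3, 23]
  Split: [3, 6, 8] -> [3] and [6, 8]
    Split: [6, 8] -> [6] and [8]
    Merge: [6] + [8] -> [6, 8]
  Merge: [3] + [6, 8] -> [3, 6, 8]
  Split: [17, 3, 23] -> [17] and [3, 23]
    Split: [3, 23] -> [3] and [23]
    Merge: [3] + [23] -> [3, 23]
  Merge: [17] + [3, 23] -> [3, 17, 23]
Merge: [3, 6, 8] + [3, 17, 23] -> [3, 3, 6, 8, 17, 23]

Final sorted array: [3, 3, 6, 8, 17, 23]

The merge sort proceeds by recursively splitting the array and merging sorted halves.
After all merges, the sorted array is [3, 3, 6, 8, 17, 23].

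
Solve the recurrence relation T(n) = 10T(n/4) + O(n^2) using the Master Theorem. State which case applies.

Master Theorem for T(n) = 10T(n/4) + O(n^2):

a = 10, b = 4, c = 2
log_b(a) = log_4(10) = 1.6610

Case 3: c = 2 > log_4(10) = 1.6610
T(n) = O(n^2) = O(n^2)

For T(n) = 10T(n/4) + O(n^2): log_4(10) = 1.6610. This is Case 3 of the Master Theorem (c > log_b(a), work dominated by root), giving O(n^2).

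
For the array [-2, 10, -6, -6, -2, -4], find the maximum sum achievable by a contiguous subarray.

Using Kadane's algorithm on [-2, 10, -6, -6, -2, -4]:

Scanning through the array:
Position 1 (value 10): max_ending_here = 10, max_so_far = 10
Position 2 (value -6): max_ending_here = 4, max_so_far = 10
Position 3 (value -6): max_ending_here = -2, max_so_far = 10
Position 4 (value -2): max_ending_here = -2, max_so_far = 10
Position 5 (value -4): max_ending_here = -4, max_so_far = 10

Maximum subarray: [10]
Maximum sum: 10

The maximum subarray is [10] with sum 10. This subarray runs from index 1 to index 1.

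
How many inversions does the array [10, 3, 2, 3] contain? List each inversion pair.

Finding inversions in [10, 3, 2, 3]:

(0, 1): arr[0]=10 > arr[1]=3
(0, 2): arr[0]=10 > arr[2]=2
(0, 3): arr[0]=10 > arr[3]=3
(1, 2): arr[1]=3 > arr[2]=2

Total inversions: 4

The array has 4 inversion(s): (0,1), (0,2), (0,3), (1,2). Each pair (i,j) satisfies i < j and arr[i] > arr[j].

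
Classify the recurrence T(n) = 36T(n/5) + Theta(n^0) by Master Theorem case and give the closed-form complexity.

Master Theorem for T(n) = 36T(n/5) + O(n^0):

a = 36, b = 5, c = 0
log_b(a) = log_5(36) = 2.2266

Case 1: c = 0 < log_5(36) = 2.2266
T(n) = O(n^(log_5 36))

For T(n) = 36T(n/5) + O(n^0): log_5(36) = 2.2266. This is Case 1 of the Master Theorem (c < log_b(a), work dominated by leaves), giving O(n^(log_5 36)).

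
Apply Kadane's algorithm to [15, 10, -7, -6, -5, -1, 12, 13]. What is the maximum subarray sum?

Using Kadane's algorithm on [15, 10, -7, -6, -5, -1, 12, 13]:

Scanning through the array:
Position 1 (value 10): max_ending_here = 25, max_so_far = 25
Position 2 (value -7): max_ending_here = 18, max_so_far = 25
Position 3 (value -6): max_ending_here = 12, max_so_far = 25
Position 4 (value -5): max_ending_here = 7, max_so_far = 25
Position 5 (value -1): max_ending_here = 6, max_so_far = 25
Position 6 (value 12): max_ending_here = 18, max_so_far = 25
Position 7 (value 13): max_ending_here = 31, max_so_far = 31

Maximum subarray: [15, 10, -7, -6, -5, -1, 12, 13]
Maximum sum: 31

The maximum subarray is [15, 10, -7, -6, -5, -1, 12, 13] with sum 31. This subarray runs from index 0 to index 7.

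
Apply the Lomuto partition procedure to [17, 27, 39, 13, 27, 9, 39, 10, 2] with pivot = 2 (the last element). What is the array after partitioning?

Lomuto partition with pivot = 2:

Initial array: [17, 27, 39, 13, 27, 9, 39, 10, 2]

arr[0]=17 > 2: no swap
arr[1]=27 > 2: no swap
arr[2]=39 > 2: no swap
arr[3]=13 > 2: no swap
arr[4]=27 > 2: no swap
arr[5]=9 > 2: no swap
arr[6]=39 > 2: no swap
arr[7]=10 > 2: no swap

Place pivot at position 0: [2, 27, 39, 13, 27, 9, 39, 10, 17]
Pivot position: 0

After partitioning with pivot 2, the array becomes [2, 27, 39, 13, 27, 9, 39, 10, 17]. The pivot is placed at index 0. All elements to the left of the pivot are <= 2, and all elements to the right are > 2.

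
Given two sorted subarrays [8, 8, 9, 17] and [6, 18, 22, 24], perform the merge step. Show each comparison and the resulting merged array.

Merging process:

Compare 8 vs 6: take 6 from right. Merged: [6]
Compare 8 vs 18: take 8 from left. Merged: [6, 8]
Compare 8 vs 18: take 8 from left. Merged: [6, 8, 8]
Compare 9 vs 18: take 9 from left. Merged: [6, 8, 8, 9]
Compare 17 vs 18: take 17 from left. Merged: [6, 8, 8, 9, 17]
Append remaining from right: [18, 22, 24]. Merged: [6, 8, 8, 9, 17, 18, 22, 24]

Final merged array: [6, 8, 8, 9, 17, 18, 22, 24]
Total comparisons: 5

The merged array is [6, 8, 8, 9, 17, 18, 22, 24], requiring 5 comparisons. The merge step runs in O(n) time where n is the total number of elements.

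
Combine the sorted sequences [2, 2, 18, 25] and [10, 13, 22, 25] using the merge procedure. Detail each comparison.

Merging process:

Compare 2 vs 10: take 2 from left. Merged: [2]
Compare 2 vs 10: take 2 from left. Merged: [2, 2]
Compare 18 vs 10: take 10 from right. Merged: [2, 2, 10]
Compare 18 vs 13: take 13 from right. Merged: [2, 2, 10, 13]
Compare 18 vs 22: take 18 from left. Merged: [2, 2, 10, 13, 18]
Compare 25 vs 22: take 22 from right. Merged: [2, 2, 10, 13, 18, 22]
Compare 25 vs 25: take 25 from left. Merged: [2, 2, 10, 13, 18, 22, 25]
Append remaining from right: [25]. Merged: [2, 2, 10, 13, 18, 22, 25, 25]

Final merged array: [2, 2, 10, 13, 18, 22, 25, 25]
Total comparisons: 7

The merged array is [2, 2, 10, 13, 18, 22, 25, 25], requiring 7 comparisons. The merge step runs in O(n) time where n is the total number of elements.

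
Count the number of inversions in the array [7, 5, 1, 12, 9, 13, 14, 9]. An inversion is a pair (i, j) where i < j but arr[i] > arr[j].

Finding inversions in [7, 5, 1, 12, 9, 13, 14, 9]:

(0, 1): arr[0]=7 > arr[1]=5
(0, 2): arr[0]=7 > arr[2]=1
(1, 2): arr[1]=5 > arr[2]=1
(3, 4): arr[3]=12 > arr[4]=9
(3, 7): arr[3]=12 > arr[7]=9
(5, 7): arr[5]=13 > arr[7]=9
(6, 7): arr[6]=14 > arr[7]=9

Total inversions: 7

The array has 7 inversion(s): (0,1), (0,2), (1,2), (3,4), (3,7), (5,7), (6,7). Each pair (i,j) satisfies i < j and arr[i] > arr[j].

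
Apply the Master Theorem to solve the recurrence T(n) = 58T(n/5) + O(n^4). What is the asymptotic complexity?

Master Theorem for T(n) = 58T(n/5) + O(n^4):

a = 58, b = 5, c = 4
log_b(a) = log_5(58) = 2.5229

Case 3: c = 4 > log_5(58) = 2.5229
T(n) = O(n^4) = O(n^4)

For T(n) = 58T(n/5) + O(n^4): log_5(58) = 2.5229. This is Case 3 of the Master Theorem (c > log_b(a), work dominated by root), giving O(n^4).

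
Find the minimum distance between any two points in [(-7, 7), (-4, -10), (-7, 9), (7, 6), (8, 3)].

Computing all pairwise distances among 5 points:

d((-7, 7), (-4, -10)) = 17.2627
d((-7, 7), (-7, 9)) = 2.0 <-- minimum
d((-7, 7), (7, 6)) = 14.0357
d((-7, 7), (8, 3)) = 15.5242
d((-4, -10), (-7, 9)) = 19.2354
d((-4, -10), (7, 6)) = 19.4165
d((-4, -10), (8, 3)) = 17.6918
d((-7, 9), (7, 6)) = 14.3178
d((-7, 9), (8, 3)) = 16.1555
d((7, 6), (8, 3)) = 3.1623

Closest pair: (-7, 7) and (-7, 9) with distance 2.0

The closest pair is (-7, 7) and (-7, 9) with Euclidean distance 2.0. For 5 points, brute-force pairwise comparison is shown above. For large n, the divide-and-conquer algorithm (sort by x, recurse on halves, check the dividing strip) achieves O(n log n).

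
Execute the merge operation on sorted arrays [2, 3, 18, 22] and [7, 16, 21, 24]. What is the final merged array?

Merging process:

Compare 2 vs 7: take 2 from left. Merged: [2]
Compare 3 vs 7: take 3 from left. Merged: [2, 3]
Compare 18 vs 7: take 7 from right. Merged: [2, 3, 7]
Compare 18 vs 16: take 16 from right. Merged: [2, 3, 7, 16]
Compare 18 vs 21: take 18 from left. Merged: [2, 3, 7, 16, 18]
Compare 22 vs 21: take 21 from right. Merged: [2, 3, 7, 16, 18, 21]
Compare 22 vs 24: take 22 from left. Merged: [2, 3, 7, 16, 18, 21, 22]
Append remaining from right: [24]. Merged: [2, 3, 7, 16, 18, 21, 22, 24]

Final merged array: [2, 3, 7, 16, 18, 21, 22, 24]
Total comparisons: 7

The merged array is [2, 3, 7, 16, 18, 21, 22, 24], requiring 7 comparisons. The merge step runs in O(n) time where n is the total number of elements.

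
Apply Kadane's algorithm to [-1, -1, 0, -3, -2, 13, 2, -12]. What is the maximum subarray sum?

Using Kadane's algorithm on [-1, -1, 0, -3, -2, 13, 2, -12]:

Scanning through the array:
Position 1 (value -1): max_ending_here = -1, max_so_far = -1
Position 2 (value 0): max_ending_here = 0, max_so_far = 0
Position 3 (value -3): max_ending_here = -3, max_so_far = 0
Position 4 (value -2): max_ending_here = -2, max_so_far = 0
Position 5 (value 13): max_ending_here = 13, max_so_far = 13
Position 6 (value 2): max_ending_here = 15, max_so_far = 15
Position 7 (value -12): max_ending_here = 3, max_so_far = 15

Maximum subarray: [13, 2]
Maximum sum: 15

The maximum subarray is [13, 2] with sum 15. This subarray runs from index 5 to index 6.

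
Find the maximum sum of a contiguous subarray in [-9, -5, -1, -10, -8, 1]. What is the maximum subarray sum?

Using Kadane's algorithm on [-9, -5, -1, -10, -8, 1]:

Scanning through the array:
Position 1 (value -5): max_ending_here = -5, max_so_far = -5
Position 2 (value -1): max_ending_here = -1, max_so_far = -1
Position 3 (value -10): max_ending_here = -10, max_so_far = -1
Position 4 (value -8): max_ending_here = -8, max_so_far = -1
Position 5 (value 1): max_ending_here = 1, max_so_far = 1

Maximum subarray: [1]
Maximum sum: 1

The maximum subarray is [1] with sum 1. This subarray runs from index 5 to index 5.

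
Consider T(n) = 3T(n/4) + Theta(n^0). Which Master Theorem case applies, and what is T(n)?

Master Theorem for T(n) = 3T(n/4) + O(n^0):

a = 3, b = 4, c = 0
log_b(a) = log_4(3) = 0.7925

Case 1: c = 0 < log_4(3) = 0.7925
T(n) = O(n^(log_4 3))

For T(n) = 3T(n/4) + O(n^0): log_4(3) = 0.7925. This is Case 1 of the Master Theorem (c < log_b(a), work dominated by leaves), giving O(n^(log_4 3)).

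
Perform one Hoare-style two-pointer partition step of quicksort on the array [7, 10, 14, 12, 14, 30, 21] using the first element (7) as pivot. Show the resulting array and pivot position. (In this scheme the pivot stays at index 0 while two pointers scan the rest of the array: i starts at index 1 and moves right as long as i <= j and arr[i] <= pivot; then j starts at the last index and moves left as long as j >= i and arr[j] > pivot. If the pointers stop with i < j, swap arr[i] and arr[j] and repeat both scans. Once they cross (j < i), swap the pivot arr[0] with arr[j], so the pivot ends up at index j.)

Hoare-style two-pointer partition with pivot = 7:

Initial array: [7, 10, 14, 12, 14, 30, 21]

Pointers start at i = 1, j = 6.
i ends at 1, j ends at 0: the pointers have crossed (j < i), so scanning stops.

j = 0, so swapping arr[0] with arr[j] leaves the pivot at position 0: [7, 10, 14, 12, 14, 30, 21]
Pivot position: 0

After partitioning with pivot 7, the array becomes [7, 10, 14, 12, 14, 30, 21]. The pivot is placed at index 0. All elements to the left of the pivot are <= 7, and all elements to the right are > 7.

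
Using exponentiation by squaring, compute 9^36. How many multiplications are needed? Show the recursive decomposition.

Computing 9^36 by squaring (build up from 9^1; each line after the first costs one multiplication):

9^1 = 9
9^2 = (9^1)^2 = 9^2 = 81
9^4 = (9^2)^2 = 81^2 = 6561
9^8 = (9^4)^2 = 6561^2 = 43046721
9^9 = 9 * 9^8 = 9 * 43046721 = 387420489
9^18 = (9^9)^2 = 387420489^2 = 150094635296999121
9^36 = (9^18)^2 = 150094635296999121^2 = 22528399544939174411840147874772641

Result: 22528399544939174411840147874772641
Multiplications needed: 6 (6 lines after 9^1)

9^36 = 22528399544939174411840147874772641. Using exponentiation by squaring, this requires 6 multiplications. The key idea: if the exponent is even, square the half-power; if odd, multiply by the base once.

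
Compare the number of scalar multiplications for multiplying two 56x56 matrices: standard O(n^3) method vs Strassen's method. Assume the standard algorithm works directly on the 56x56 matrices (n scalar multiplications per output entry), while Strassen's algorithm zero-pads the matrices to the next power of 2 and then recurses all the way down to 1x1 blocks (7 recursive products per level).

Matrix multiplication for 56x56 matrices:

Strassen's algorithm requires power-of-2 dimensions. Pad 56x56 to 64x64 (next power of 2).

Standard algorithm: 56^3 = 175616 multiplications
Strassen's algorithm: 7^(log2(64)) = 7^6 = 117649 multiplications
Savings: 175616 - 117649 = 57967 multiplications

Standard: 175616 multiplications (56^3). Strassen: 117649 multiplications (7^6, after padding to 64x64). Strassen reduces 8 recursive multiplications to 7 at each level.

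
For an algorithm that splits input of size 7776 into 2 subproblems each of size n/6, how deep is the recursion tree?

For divide and conquer with division factor 6:

Problem sizes at each level:
Level 0: 7776
Level 1: 1296
Level 2: 216
Level 3: 36
Level 4: 6
Level 5: 1

The root is level 0 and the size-1 base case is level 5 (the tree spans levels 0 through 5, i.e. 6 levels counting the root), so the depth is the number of divisions: log_6(7776) = 5

The recursion tree depth is log_6(7776) = 5. At each level, the problem size is divided by 6, so it takes 5 divisions to reduce to a base case of size 1. The algorithm makes 2 recursive calls at each level.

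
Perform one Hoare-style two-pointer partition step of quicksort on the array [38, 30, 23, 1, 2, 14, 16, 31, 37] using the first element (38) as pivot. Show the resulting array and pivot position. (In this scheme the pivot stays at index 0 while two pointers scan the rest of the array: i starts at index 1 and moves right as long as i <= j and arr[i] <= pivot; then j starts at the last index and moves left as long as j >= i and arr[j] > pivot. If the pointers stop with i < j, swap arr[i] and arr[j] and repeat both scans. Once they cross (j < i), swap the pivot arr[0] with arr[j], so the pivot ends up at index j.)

Hoare-style two-pointer partition with pivot = 38:

Initial array: [38, 30, 23, 1, 2, 14, 16, 31, 37]

Pointers start at i = 1, j = 8.
i ends at 9, j ends at 8: the pointers have crossed (j < i), so scanning stops.

Swap pivot arr[0] with arr[8] to place pivot at position 8: [37, 30, 23, 1, 2, 14, 16, 31, 38]
Pivot position: 8

After partitioning with pivot 38, the array becomes [37, 30, 23, 1, 2, 14, 16, 31, 38]. The pivot is placed at index 8. All elements to the left of the pivot are <= 38, and all elements to the right are > 38.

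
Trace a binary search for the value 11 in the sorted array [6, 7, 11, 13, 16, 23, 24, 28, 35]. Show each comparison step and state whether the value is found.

Binary search for 11 in [6, 7, 11, 13, 16, 23, 24, 28, 35]:

lo=0, hi=8, mid=4, arr[mid]=16 -> 16 > 11, search left half
lo=0, hi=3, mid=1, arr[mid]=7 -> 7 < 11, search right half
lo=2, hi=3, mid=2, arr[mid]=11 -> Found target at index 2!

Binary search finds 11 at index 2 after 3 comparisons. The search repeatedly halves the search space by comparing with the middle element.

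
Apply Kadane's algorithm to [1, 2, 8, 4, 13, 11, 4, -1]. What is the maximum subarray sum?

Using Kadane's algorithm on [1, 2, 8, 4, 13, 11, 4, -1]:

Scanning through the array:
Position 1 (value 2): max_ending_here = 3, max_so_far = 3
Position 2 (value 8): max_ending_here = 11, max_so_far = 11
Position 3 (value 4): max_ending_here = 15, max_so_far = 15
Position 4 (value 13): max_ending_here = 28, max_so_far = 28
Position 5 (value 11): max_ending_here = 39, max_so_far = 39
Position 6 (value 4): max_ending_here = 43, max_so_far = 43
Position 7 (value -1): max_ending_here = 42, max_so_far = 43

Maximum subarray: [1, 2, 8, 4, 13, 11, 4]
Maximum sum: 43

The maximum subarray is [1, 2, 8, 4, 13, 11, 4] with sum 43. This subarray runs from index 0 to index 6.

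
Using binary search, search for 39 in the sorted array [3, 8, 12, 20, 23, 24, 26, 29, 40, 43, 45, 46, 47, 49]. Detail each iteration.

Binary search for 39 in [3, 8, 12, 20, 23, 24, 26, 29, 40, 43, 45, 46, 47, 49]:

lo=0, hi=13, mid=6, arr[mid]=26 -> 26 < 39, search right half
lo=7, hi=13, mid=10, arr[mid]=45 -> 45 > 39, search left half
lo=7, hi=9, mid=8, arr[mid]=40 -> 40 > 39, search left half
lo=7, hi=7, mid=7, arr[mid]=29 -> 29 < 39, search right half
lo=8 > hi=7, target 39 not found

Binary search determines that 39 is not in the array after 4 comparisons. The search space was exhausted without finding the target.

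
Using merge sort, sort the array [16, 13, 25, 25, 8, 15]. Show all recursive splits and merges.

Merge sort trace:

Split: [16, 13, 25, 25, 8, 15] -> [16, 13, 25] and [25, 8, 15]
  Split: [16, 13, 25] -> [16] and [13, 25]
    Split: [13, 25] -> [13] and [25]
    Merge: [13] + [25] -> [13, 25]
  Merge: [16] + [13, 25] -> [13, 16, 25]
  Split: [25, 8, 15] -> [25] and [8, 15]
    Split: [8, 15] -> [8] and [15]
    Merge: [8] + [15] -> [8, 15]
  Merge: [25] + [8, 15] -> [8, 15, 25]
Merge: [13, 16, 25] + [8, 15, 25] -> [8, 13, 15, 16, 25, 25]

Final sorted array: [8, 13, 15, 16, 25, 25]

The merge sort proceeds by recursively splitting the array and merging sorted halves.
After all merges, the sorted array is [8, 13, 15, 16, 25, 25].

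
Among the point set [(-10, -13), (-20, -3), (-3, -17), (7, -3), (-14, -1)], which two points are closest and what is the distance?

Computing all pairwise distances among 5 points:

d((-10, -13), (-20, -3)) = 14.1421
d((-10, -13), (-3, -17)) = 8.0623
d((-10, -13), (7, -3)) = 19.7231
d((-10, -13), (-14, -1)) = 12.6491
d((-20, -3), (-3, -17)) = 22.0227
d((-20, -3), (7, -3)) = 27.0
d((-20, -3), (-14, -1)) = 6.3246 <-- minimum
d((-3, -17), (7, -3)) = 17.2047
d((-3, -17), (-14, -1)) = 19.4165
d((7, -3), (-14, -1)) = 21.095

Closest pair: (-20, -3) and (-14, -1) with distance 6.3246

The closest pair is (-20, -3) and (-14, -1) with Euclidean distance 6.3246. For 5 points, brute-force pairwise comparison is shown above. For large n, the divide-and-conquer algorithm (sort by x, recurse on halves, check the dividing strip) achieves O(n log n).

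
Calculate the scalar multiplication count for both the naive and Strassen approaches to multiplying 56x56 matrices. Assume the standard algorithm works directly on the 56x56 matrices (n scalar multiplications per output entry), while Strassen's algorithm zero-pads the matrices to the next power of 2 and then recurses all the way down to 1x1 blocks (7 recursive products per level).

Matrix multiplication for 56x56 matrices:

Strassen's algorithm requires power-of-2 dimensions. Pad 56x56 to 64x64 (next power of 2).

Standard algorithm: 56^3 = 175616 multiplications
Strassen's algorithm: 7^(log2(64)) = 7^6 = 117649 multiplications
Savings: 175616 - 117649 = 57967 multiplications

Standard: 175616 multiplications (56^3). Strassen: 117649 multiplications (7^6, after padding to 64x64). Strassen reduces 8 recursive multiplications to 7 at each level.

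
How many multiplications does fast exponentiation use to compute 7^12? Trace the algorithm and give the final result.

Computing 7^12 by squaring (build up from 7^1; each line after the first costs one multiplication):

7^1 = 7
7^2 = (7^1)^2 = 7^2 = 49
7^3 = 7 * 7^2 = 7 * 49 = 343
7^6 = (7^3)^2 = 343^2 = 117649
7^12 = (7^6)^2 = 117649^2 = 13841287201

Result: 13841287201
Multiplications needed: 4 (4 lines after 7^1)

7^12 = 13841287201. Using exponentiation by squaring, this requires 4 multiplications. The key idea: if the exponent is even, square the half-power; if odd, multiply by the base once.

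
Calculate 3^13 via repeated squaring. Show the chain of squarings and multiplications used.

Computing 3^13 by squaring (build up from 3^1; each line after the first costs one multiplication):

3^1 = 3
3^2 = (3^1)^2 = 3^2 = 9
3^3 = 3 * 3^2 = 3 * 9 = 27
3^6 = (3^3)^2 = 27^2 = 729
3^12 = (3^6)^2 = 729^2 = 531441
3^13 = 3 * 3^12 = 3 * 531441 = 1594323

Result: 1594323
Multiplications needed: 5 (5 lines after 3^1)

3^13 = 1594323. Using exponentiation by squaring, this requires 5 multiplications. The key idea: if the exponent is even, square the half-power; if odd, multiply by the base once.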